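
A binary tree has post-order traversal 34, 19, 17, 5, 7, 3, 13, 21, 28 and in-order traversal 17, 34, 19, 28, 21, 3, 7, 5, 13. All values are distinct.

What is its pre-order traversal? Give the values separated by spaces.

The last element of post-order is the root; it splits in-order into left and right subtrees.
Root 28: left subtree has 3 nodes {17, 34, 19}, right has 5 {21, 3, 7, 5, 13}.
  Root 17: left subtree has 0 nodes { }, right has 2 {34, 19}.
    Root 19: left subtree has 1 node {34}, right has 0 { }.
  Root 21: left subtree has 0 nodes { }, right has 4 {3, 7, 5, 13}.
    Root 13: left subtree has 3 nodes {3, 7, 5}, right has 0 { }.
      Root 3: left subtree has 0 nodes { }, right has 2 {7, 5}.
        Root 7: left subtree has 0 nodes { }, right has 1 {5}.

28 17 19 34 21 13 3 7 5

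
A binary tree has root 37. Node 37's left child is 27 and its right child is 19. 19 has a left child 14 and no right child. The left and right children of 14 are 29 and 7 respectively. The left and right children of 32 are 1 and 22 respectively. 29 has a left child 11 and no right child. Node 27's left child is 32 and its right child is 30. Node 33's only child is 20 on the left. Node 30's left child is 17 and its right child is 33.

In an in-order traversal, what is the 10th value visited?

In-order visits the left subtree, then the node, then the right subtree.
At 37: go left to 27.
  At 27: go left to 32.
    At 32: go left to 1.
      1 is a leaf — visit 1.
    Visit 32.
    At 32: go right to 22.
      22 is a leaf — visit 22.
  Visit 27.
  At 27: go right to 30.
    At 30: go left to 17.
      17 is a leaf — visit 17.
    Visit 30.
    At 30: go right to 33.
      At 33: go left to 20.
        20 is a leaf — visit 20.
      Visit 33.
      At 33: no right child.
Visit 37.
At 37: go right to 19.
  At 19: go left to 14.
    At 14: go left to 29.
      At 29: go left to 11.
        11 is a leaf — visit 11.
      Visit 29.
      At 29: no right child.
    Visit 14.
    At 14: go right to 7.
      7 is a leaf — visit 7.
  Visit 19.
  At 19: no right child.
Full in-order sequence: 1, 32, 22, 27, 17, 30, 20, 33, 37, 11, 29, 14, 7, 19.

11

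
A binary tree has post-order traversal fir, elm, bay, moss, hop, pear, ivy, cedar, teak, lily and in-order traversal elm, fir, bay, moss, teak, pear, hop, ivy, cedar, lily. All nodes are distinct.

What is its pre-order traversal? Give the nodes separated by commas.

lily, teak, moss, bay, elm, fir, cedar, ivy, pear, hop

The last element of post-order is the root; it splits in-order into left and right subtrees.
Root lily: left subtree has 9 nodes {elm, fir, bay, moss, teak, pear, hop, ivy, cedar}, right has 0 { }.
  Root teak: left subtree has 4 nodes {elm, fir, bay, moss}, right has 4 {pear, hop, ivy, cedar}.
    Root moss: left subtree has 3 nodes {elm, fir, bay}, right has 0 { }.
      Root bay: left subtree has 2 nodes {elm, fir}, right has 0 { }.
        Root elm: left subtree has 0 nodes { }, right has 1 {fir}.
    Root cedar: left subtree has 3 nodes {pear, hop, ivy}, right has 0 { }.
      Root ivy: left subtree has 2 nodes {pear, hop}, right has 0 { }.
        Root pear: left subtree has 0 nodes { }, right has 1 {hop}.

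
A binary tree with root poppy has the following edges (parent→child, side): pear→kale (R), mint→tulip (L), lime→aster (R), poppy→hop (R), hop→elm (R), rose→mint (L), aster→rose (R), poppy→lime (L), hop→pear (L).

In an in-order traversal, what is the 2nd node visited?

aster

In-order visits the left subtree, then the node, then the right subtree.
At poppy: go left to lime.
  At lime: no left child.
  Visit lime.
  At lime: go right to aster.
    At aster: no left child.
    Visit aster.
    At aster: go right to rose.
      At rose: go left to mint.
        At mint: go left to tulip.
          tulip is a leaf — visit tulip.
        Visit mint.
        At mint: no right child.
      Visit rose.
      At rose: no right child.
Visit poppy.
At poppy: go right to hop.
  At hop: go left to pear.
    At pear: no left child.
    Visit pear.
    At pear: go right to kale.
      kale is a leaf — visit kale.
  Visit hop.
  At hop: go right to elm.
    elm is a leaf — visit elm.
Full in-order sequence: lime, aster, tulip, mint, rose, poppy, pear, kale, hop, elm.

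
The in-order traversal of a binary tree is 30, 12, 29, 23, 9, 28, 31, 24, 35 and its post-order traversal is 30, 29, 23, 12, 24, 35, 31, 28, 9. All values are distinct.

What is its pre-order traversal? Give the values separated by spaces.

The last element of post-order is the root; it splits in-order into left and right subtrees.
Root 9: left subtree has 4 nodes {30, 12, 29, 23}, right has 4 {28, 31, 24, 35}.
  Root 12: left subtree has 1 node {30}, right has 2 {29, 23}.
    Root 23: left subtree has 1 node {29}, right has 0 { }.
  Root 28: left subtree has 0 nodes { }, right has 3 {31, 24, 35}.
    Root 31: left subtree has 0 nodes { }, right has 2 {24, 35}.
      Root 35: left subtree has 1 node {24}, right has 0 { }.

9 12 30 23 29 28 31 35 24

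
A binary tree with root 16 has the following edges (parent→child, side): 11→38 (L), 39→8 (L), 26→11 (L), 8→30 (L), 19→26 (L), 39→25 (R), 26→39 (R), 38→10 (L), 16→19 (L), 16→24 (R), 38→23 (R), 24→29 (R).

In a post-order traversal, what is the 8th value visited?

39

Post-order visits the left subtree, then the right subtree, then the node.
At 16: go left to 19.
  At 19: go left to 26.
    At 26: go left to 11.
      At 11: go left to 38.
        At 38: go left to 10.
          10 is a leaf — visit 10.
        At 38: go right to 23.
          23 is a leaf — visit 23.
        Visit 38.
      At 11: no right child.
      Visit 11.
    At 26: go right to 39.
      At 39: go left to 8.
        At 8: go left to 30.
          30 is a leaf — visit 30.
        At 8: no right child.
        Visit 8.
      At 39: go right to 25.
        25 is a leaf — visit 25.
      Visit 39.
    Visit 26.
  At 19: no right child.
  Visit 19.
At 16: go right to 24.
  At 24: no left child.
  At 24: go right to 29.
    29 is a leaf — visit 29.
  Visit 24.
Visit 16.
Full post-order sequence: 10, 23, 38, 11, 30, 8, 25, 39, 26, 19, 29, 24, 16.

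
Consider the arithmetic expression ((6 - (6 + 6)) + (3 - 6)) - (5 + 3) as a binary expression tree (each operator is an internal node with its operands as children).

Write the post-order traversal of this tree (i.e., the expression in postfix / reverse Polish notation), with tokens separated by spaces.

6 6 6 + - 3 6 - + 5 3 + -

Post-order on an expression tree gives postfix notation: for each operator, emit left operand, right operand, then the operator.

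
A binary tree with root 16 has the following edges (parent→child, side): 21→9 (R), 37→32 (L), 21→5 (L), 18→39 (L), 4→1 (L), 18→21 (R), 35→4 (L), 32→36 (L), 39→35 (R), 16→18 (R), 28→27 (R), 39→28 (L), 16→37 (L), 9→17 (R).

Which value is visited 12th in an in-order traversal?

In-order visits the left subtree, then the node, then the right subtree.
At 16: go left to 37.
  At 37: go left to 32.
    At 32: go left to 36.
      36 is a leaf — visit 36.
    Visit 32.
    At 32: no right child.
  Visit 37.
  At 37: no right child.
Visit 16.
At 16: go right to 18.
  At 18: go left to 39.
    At 39: go left to 28.
      At 28: no left child.
      Visit 28.
      At 28: go right to 27.
        27 is a leaf — visit 27.
    Visit 39.
    At 39: go right to 35.
      At 35: go left to 4.
        At 4: go left to 1.
          1 is a leaf — visit 1.
        Visit 4.
        At 4: no right child.
      Visit 35.
      At 35: no right child.
  Visit 18.
  At 18: go right to 21.
    At 21: go left to 5.
      5 is a leaf — visit 5.
    Visit 21.
    At 21: go right to 9.
      At 9: no left child.
      Visit 9.
      At 9: go right to 17.
        17 is a leaf — visit 17.
Full in-order sequence: 36, 32, 37, 16, 28, 27, 39, 1, 4, 35, 18, 5, 21, 9, 17.

5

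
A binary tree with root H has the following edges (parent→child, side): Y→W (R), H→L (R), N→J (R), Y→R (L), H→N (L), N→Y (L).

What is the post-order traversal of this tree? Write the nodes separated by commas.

R, W, Y, J, N, L, H

Post-order visits the left subtree, then the right subtree, then the node.
At H: go left to N.
  At N: go left to Y.
    At Y: go left to R.
      R is a leaf — visit R.
    At Y: go right to W.
      W is a leaf — visit W.
    Visit Y.
  At N: go right to J.
    J is a leaf — visit J.
  Visit N.
At H: go right to L.
  L is a leaf — visit L.
Visit H.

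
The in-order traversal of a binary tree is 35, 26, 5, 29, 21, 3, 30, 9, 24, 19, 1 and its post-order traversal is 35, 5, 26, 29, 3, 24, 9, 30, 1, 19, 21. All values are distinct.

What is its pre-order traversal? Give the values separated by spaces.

The last element of post-order is the root; it splits in-order into left and right subtrees.
Root 21: left subtree has 4 nodes {35, 26, 5, 29}, right has 6 {3, 30, 9, 24, 19, 1}.
  Root 29: left subtree has 3 nodes {35, 26, 5}, right has 0 { }.
    Root 26: left subtree has 1 node {35}, right has 1 {5}.
  Root 19: left subtree has 4 nodes {3, 30, 9, 24}, right has 1 {1}.
    Root 30: left subtree has 1 node {3}, right has 2 {9, 24}.
      Root 9: left subtree has 0 nodes { }, right has 1 {24}.

21 29 26 35 5 19 30 3 9 24 1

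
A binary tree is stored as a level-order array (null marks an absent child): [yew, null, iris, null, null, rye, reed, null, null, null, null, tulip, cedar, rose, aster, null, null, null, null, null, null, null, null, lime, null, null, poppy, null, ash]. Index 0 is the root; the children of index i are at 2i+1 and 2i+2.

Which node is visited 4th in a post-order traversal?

cedar

Post-order visits the left subtree, then the right subtree, then the node.
At yew: no left child.
At yew: go right to iris.
  At iris: go left to rye.
    At rye: go left to tulip.
      At tulip: go left to lime.
        lime is a leaf — visit lime.
      At tulip: no right child.
      Visit tulip.
    At rye: go right to cedar.
      At cedar: no left child.
      At cedar: go right to poppy.
        poppy is a leaf — visit poppy.
      Visit cedar.
    Visit rye.
  At iris: go right to reed.
    At reed: go left to rose.
      At rose: no left child.
      At rose: go right to ash.
        ash is a leaf — visit ash.
      Visit rose.
    At reed: go right to aster.
      aster is a leaf — visit aster.
    Visit reed.
  Visit iris.
Visit yew.
Full post-order sequence: lime, tulip, poppy, cedar, rye, ash, rose, aster, reed, iris, yew.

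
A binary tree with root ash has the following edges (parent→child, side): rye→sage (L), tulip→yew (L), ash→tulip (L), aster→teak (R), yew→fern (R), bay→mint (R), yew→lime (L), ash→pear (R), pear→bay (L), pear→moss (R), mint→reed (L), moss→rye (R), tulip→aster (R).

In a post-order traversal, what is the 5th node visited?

aster

Post-order visits the left subtree, then the right subtree, then the node.
At ash: go left to tulip.
  At tulip: go left to yew.
    At yew: go left to lime.
      lime is a leaf — visit lime.
    At yew: go right to fern.
      fern is a leaf — visit fern.
    Visit yew.
  At tulip: go right to aster.
    At aster: no left child.
    At aster: go right to teak.
      teak is a leaf — visit teak.
    Visit aster.
  Visit tulip.
At ash: go right to pear.
  At pear: go left to bay.
    At bay: no left child.
    At bay: go right to mint.
      At mint: go left to reed.
        reed is a leaf — visit reed.
      At mint: no right child.
      Visit mint.
    Visit bay.
  At pear: go right to moss.
    At moss: no left child.
    At moss: go right to rye.
      At rye: go left to sage.
        sage is a leaf — visit sage.
      At rye: no right child.
      Visit rye.
    Visit moss.
  Visit pear.
Visit ash.
Full post-order sequence: lime, fern, yew, teak, aster, tulip, reed, mint, bay, sage, rye, moss, pear, ash.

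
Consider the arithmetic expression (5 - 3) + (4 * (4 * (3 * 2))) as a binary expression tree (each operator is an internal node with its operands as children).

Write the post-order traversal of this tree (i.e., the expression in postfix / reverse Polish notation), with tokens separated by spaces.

Post-order on an expression tree gives postfix notation: for each operator, emit left operand, right operand, then the operator.

5 3 - 4 4 3 2 * * * +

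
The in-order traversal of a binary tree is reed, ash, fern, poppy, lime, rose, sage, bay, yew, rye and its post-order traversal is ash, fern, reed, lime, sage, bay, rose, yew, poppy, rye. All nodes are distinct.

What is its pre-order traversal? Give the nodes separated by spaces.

rye poppy reed fern ash yew rose lime bay sage

The last element of post-order is the root; it splits in-order into left and right subtrees.
Root rye: left subtree has 9 nodes {reed, ash, fern, poppy, lime, rose, sage, bay, yew}, right has 0 { }.
  Root poppy: left subtree has 3 nodes {reed, ash, fern}, right has 5 {lime, rose, sage, bay, yew}.
    Root reed: left subtree has 0 nodes { }, right has 2 {ash, fern}.
      Root fern: left subtree has 1 node {ash}, right has 0 { }.
    Root yew: left subtree has 4 nodes {lime, rose, sage, bay}, right has 0 { }.
      Root rose: left subtree has 1 node {lime}, right has 2 {sage, bay}.
        Root bay: left subtree has 1 node {sage}, right has 0 { }.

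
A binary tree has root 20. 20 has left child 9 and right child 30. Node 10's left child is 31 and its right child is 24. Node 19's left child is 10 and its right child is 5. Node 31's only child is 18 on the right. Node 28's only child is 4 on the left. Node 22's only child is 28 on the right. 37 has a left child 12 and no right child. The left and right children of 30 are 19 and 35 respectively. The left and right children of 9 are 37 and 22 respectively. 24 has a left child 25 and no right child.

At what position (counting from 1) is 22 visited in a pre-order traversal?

Pre-order visits the node, then its left subtree, then its right subtree.
Visit 20.
At 20: go left to 9.
  Visit 9.
  At 9: go left to 37.
    Visit 37.
    At 37: go left to 12.
      12 is a leaf — visit 12.
    At 37: no right child.
  At 9: go right to 22.
    Visit 22.
    At 22: no left child.
    At 22: go right to 28.
      Visit 28.
      At 28: go left to 4.
        4 is a leaf — visit 4.
      At 28: no right child.
At 20: go right to 30.
  Visit 30.
  At 30: go left to 19.
    Visit 19.
    At 19: go left to 10.
      Visit 10.
      At 10: go left to 31.
        Visit 31.
        At 31: no left child.
        At 31: go right to 18.
          18 is a leaf — visit 18.
      At 10: go right to 24.
        Visit 24.
        At 24: go left to 25.
          25 is a leaf — visit 25.
        At 24: no right child.
    At 19: go right to 5.
      5 is a leaf — visit 5.
  At 30: go right to 35.
    35 is a leaf — visit 35.
Full pre-order sequence: 20, 9, 37, 12, 22, 28, 4, 30, 19, 10, 31, 18, 24, 25, 5, 35.

5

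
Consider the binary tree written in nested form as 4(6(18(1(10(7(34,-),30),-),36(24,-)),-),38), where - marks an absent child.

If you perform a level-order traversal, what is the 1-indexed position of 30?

Level-order visits nodes level by level from the root, left to right within each level.
Level 0: 4
Level 1: 6, 38
Level 2: 18
Level 3: 1, 36
Level 4: 10, 24
Level 5: 7, 30
Level 6: 34
Full level-order sequence: 4, 6, 38, 18, 1, 36, 10, 24, 7, 30, 34.

10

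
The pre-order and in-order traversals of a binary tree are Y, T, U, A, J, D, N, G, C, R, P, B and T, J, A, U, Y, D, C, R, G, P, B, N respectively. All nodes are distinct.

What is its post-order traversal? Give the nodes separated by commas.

The first element of pre-order is the root; it splits in-order into left and right subtrees.
Root Y: left subtree has 4 nodes {T, J, A, U}, right has 7 {D, C, R, G, P, B, N}.
  Root T: left subtree has 0 nodes { }, right has 3 {J, A, U}.
    Root U: left subtree has 2 nodes {J, A}, right has 0 { }.
      Root A: left subtree has 1 node {J}, right has 0 { }.
  Root D: left subtree has 0 nodes { }, right has 6 {C, R, G, P, B, N}.
    Root N: left subtree has 5 nodes {C, R, G, P, B}, right has 0 { }.
      Root G: left subtree has 2 nodes {C, R}, right has 2 {P, B}.
        Root C: left subtree has 0 nodes { }, right has 1 {R}.
        Root P: left subtree has 0 nodes { }, right has 1 {B}.

J, A, U, T, R, C, B, P, G, N, D, Y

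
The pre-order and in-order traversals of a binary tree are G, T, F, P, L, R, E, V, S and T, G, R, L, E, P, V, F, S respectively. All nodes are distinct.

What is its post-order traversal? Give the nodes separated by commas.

The first element of pre-order is the root; it splits in-order into left and right subtrees.
Root G: left subtree has 1 node {T}, right has 7 {R, L, E, P, V, F, S}.
  Root F: left subtree has 5 nodes {R, L, E, P, V}, right has 1 {S}.
    Root P: left subtree has 3 nodes {R, L, E}, right has 1 {V}.
      Root L: left subtree has 1 node {R}, right has 1 {E}.

T, R, E, L, V, P, S, F, G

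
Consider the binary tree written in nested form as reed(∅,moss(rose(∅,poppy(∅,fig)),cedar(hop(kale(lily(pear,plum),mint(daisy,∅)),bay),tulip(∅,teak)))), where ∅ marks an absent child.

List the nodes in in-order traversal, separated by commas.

In-order visits the left subtree, then the node, then the right subtree.
At reed: no left child.
Visit reed.
At reed: go right to moss.
  At moss: go left to rose.
    At rose: no left child.
    Visit rose.
    At rose: go right to poppy.
      At poppy: no left child.
      Visit poppy.
      At poppy: go right to fig.
        fig is a leaf — visit fig.
  Visit moss.
  At moss: go right to cedar.
    At cedar: go left to hop.
      At hop: go left to kale.
        At kale: go left to lily.
          At lily: go left to pear.
            pear is a leaf — visit pear.
          Visit lily.
          At lily: go right to plum.
            plum is a leaf — visit plum.
        Visit kale.
        At kale: go right to mint.
          At mint: go left to daisy.
            daisy is a leaf — visit daisy.
          Visit mint.
          At mint: no right child.
      Visit hop.
      At hop: go right to bay.
        bay is a leaf — visit bay.
    Visit cedar.
    At cedar: go right to tulip.
      At tulip: no left child.
      Visit tulip.
      At tulip: go right to teak.
        teak is a leaf — visit teak.

reed, rose, poppy, fig, moss, pear, lily, plum, kale, daisy, mint, hop, bay, cedar, tulip, teak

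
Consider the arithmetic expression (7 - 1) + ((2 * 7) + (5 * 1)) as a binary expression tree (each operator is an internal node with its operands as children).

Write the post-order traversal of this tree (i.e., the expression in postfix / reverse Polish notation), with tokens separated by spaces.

7 1 - 2 7 * 5 1 * + +

Post-order on an expression tree gives postfix notation: for each operator, emit left operand, right operand, then the operator.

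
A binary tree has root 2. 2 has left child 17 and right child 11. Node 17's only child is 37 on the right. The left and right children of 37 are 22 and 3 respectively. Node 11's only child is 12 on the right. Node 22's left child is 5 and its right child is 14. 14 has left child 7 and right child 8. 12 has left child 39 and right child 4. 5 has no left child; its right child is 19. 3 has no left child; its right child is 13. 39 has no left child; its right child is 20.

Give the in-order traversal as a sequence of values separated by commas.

In-order visits the left subtree, then the node, then the right subtree.
At 2: go left to 17.
  At 17: no left child.
  Visit 17.
  At 17: go right to 37.
    At 37: go left to 22.
      At 22: go left to 5.
        At 5: no left child.
        Visit 5.
        At 5: go right to 19.
          19 is a leaf — visit 19.
      Visit 22.
      At 22: go right to 14.
        At 14: go left to 7.
          7 is a leaf — visit 7.
        Visit 14.
        At 14: go right to 8.
          8 is a leaf — visit 8.
    Visit 37.
    At 37: go right to 3.
      At 3: no left child.
      Visit 3.
      At 3: go right to 13.
        13 is a leaf — visit 13.
Visit 2.
At 2: go right to 11.
  At 11: no left child.
  Visit 11.
  At 11: go right to 12.
    At 12: go left to 39.
      At 39: no left child.
      Visit 39.
      At 39: go right to 20.
        20 is a leaf — visit 20.
    Visit 12.
    At 12: go right to 4.
      4 is a leaf — visit 4.

17, 5, 19, 22, 7, 14, 8, 37, 3, 13, 2, 11, 39, 20, 12, 4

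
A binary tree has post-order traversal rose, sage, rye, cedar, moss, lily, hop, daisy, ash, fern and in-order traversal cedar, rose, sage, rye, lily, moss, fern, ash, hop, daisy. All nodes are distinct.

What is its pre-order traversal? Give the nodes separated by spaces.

fern lily cedar rye sage rose moss ash daisy hop

The last element of post-order is the root; it splits in-order into left and right subtrees.
Root fern: left subtree has 6 nodes {cedar, rose, sage, rye, lily, moss}, right has 3 {ash, hop, daisy}.
  Root lily: left subtree has 4 nodes {cedar, rose, sage, rye}, right has 1 {moss}.
    Root cedar: left subtree has 0 nodes { }, right has 3 {rose, sage, rye}.
      Root rye: left subtree has 2 nodes {rose, sage}, right has 0 { }.
        Root sage: left subtree has 1 node {rose}, right has 0 { }.
  Root ash: left subtree has 0 nodes { }, right has 2 {hop, daisy}.
    Root daisy: left subtree has 1 node {hop}, right has 0 { }.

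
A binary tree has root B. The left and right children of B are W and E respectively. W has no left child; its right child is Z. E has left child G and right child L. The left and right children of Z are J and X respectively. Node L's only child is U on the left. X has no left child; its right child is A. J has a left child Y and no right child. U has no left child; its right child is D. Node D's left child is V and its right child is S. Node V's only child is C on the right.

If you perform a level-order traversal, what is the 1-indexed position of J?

Level-order visits nodes level by level from the root, left to right within each level.
Level 0: B
Level 1: W, E
Level 2: Z, G, L
Level 3: J, X, U
Level 4: Y, A, D
Level 5: V, S
Level 6: C
Full level-order sequence: B, W, E, Z, G, L, J, X, U, Y, A, D, V, S, C.

7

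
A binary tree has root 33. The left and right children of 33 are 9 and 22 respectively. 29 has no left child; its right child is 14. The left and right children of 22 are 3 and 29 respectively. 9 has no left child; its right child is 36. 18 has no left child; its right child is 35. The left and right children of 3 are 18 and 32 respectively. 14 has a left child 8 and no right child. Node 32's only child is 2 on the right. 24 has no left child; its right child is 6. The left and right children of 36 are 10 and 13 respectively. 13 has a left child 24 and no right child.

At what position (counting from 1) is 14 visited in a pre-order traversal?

Pre-order visits the node, then its left subtree, then its right subtree.
Visit 33.
At 33: go left to 9.
  Visit 9.
  At 9: no left child.
  At 9: go right to 36.
    Visit 36.
    At 36: go left to 10.
      10 is a leaf — visit 10.
    At 36: go right to 13.
      Visit 13.
      At 13: go left to 24.
        Visit 24.
        At 24: no left child.
        At 24: go right to 6.
          6 is a leaf — visit 6.
      At 13: no right child.
At 33: go right to 22.
  Visit 22.
  At 22: go left to 3.
    Visit 3.
    At 3: go left to 18.
      Visit 18.
      At 18: no left child.
      At 18: go right to 35.
        35 is a leaf — visit 35.
    At 3: go right to 32.
      Visit 32.
      At 32: no left child.
      At 32: go right to 2.
        2 is a leaf — visit 2.
  At 22: go right to 29.
    Visit 29.
    At 29: no left child.
    At 29: go right to 14.
      Visit 14.
      At 14: go left to 8.
        8 is a leaf — visit 8.
      At 14: no right child.
Full pre-order sequence: 33, 9, 36, 10, 13, 24, 6, 22, 3, 18, 35, 32, 2, 29, 14, 8.

15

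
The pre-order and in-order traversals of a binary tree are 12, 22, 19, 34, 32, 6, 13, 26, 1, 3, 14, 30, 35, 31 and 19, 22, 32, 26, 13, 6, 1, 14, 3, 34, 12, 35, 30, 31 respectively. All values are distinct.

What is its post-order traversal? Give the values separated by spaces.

19 26 13 14 3 1 6 32 34 22 35 31 30 12

The first element of pre-order is the root; it splits in-order into left and right subtrees.
Root 12: left subtree has 10 nodes {19, 22, 32, 26, 13, 6, 1, 14, 3, 34}, right has 3 {35, 30, 31}.
  Root 22: left subtree has 1 node {19}, right has 8 {32, 26, 13, 6, 1, 14, 3, 34}.
    Root 34: left subtree has 7 nodes {32, 26, 13, 6, 1, 14, 3}, right has 0 { }.
      Root 32: left subtree has 0 nodes { }, right has 6 {26, 13, 6, 1, 14, 3}.
        Root 6: left subtree has 2 nodes {26, 13}, right has 3 {1, 14, 3}.
          Root 13: left subtree has 1 node {26}, right has 0 { }.
          Root 1: left subtree has 0 nodes { }, right has 2 {14, 3}.
            Root 3: left subtree has 1 node {14}, right has 0 { }.
  Root 30: left subtree has 1 node {35}, right has 1 {31}.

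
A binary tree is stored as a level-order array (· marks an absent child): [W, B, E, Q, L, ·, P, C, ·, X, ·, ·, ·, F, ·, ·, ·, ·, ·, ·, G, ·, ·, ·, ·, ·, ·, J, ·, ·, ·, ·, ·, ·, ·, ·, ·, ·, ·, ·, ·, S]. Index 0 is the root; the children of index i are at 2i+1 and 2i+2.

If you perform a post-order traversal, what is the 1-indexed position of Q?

Post-order visits the left subtree, then the right subtree, then the node.
At W: go left to B.
  At B: go left to Q.
    At Q: go left to C.
      C is a leaf — visit C.
    At Q: no right child.
    Visit Q.
  At B: go right to L.
    At L: go left to X.
      At X: no left child.
      At X: go right to G.
        At G: go left to S.
          S is a leaf — visit S.
        At G: no right child.
        Visit G.
      Visit X.
    At L: no right child.
    Visit L.
  Visit B.
At W: go right to E.
  At E: no left child.
  At E: go right to P.
    At P: go left to F.
      At F: go left to J.
        J is a leaf — visit J.
      At F: no right child.
      Visit F.
    At P: no right child.
    Visit P.
  Visit E.
Visit W.
Full post-order sequence: C, Q, S, G, X, L, B, J, F, P, E, W.

2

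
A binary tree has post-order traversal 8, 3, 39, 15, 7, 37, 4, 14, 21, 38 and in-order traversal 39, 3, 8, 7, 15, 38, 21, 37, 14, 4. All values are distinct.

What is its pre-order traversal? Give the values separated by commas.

38, 7, 39, 3, 8, 15, 21, 14, 37, 4

The last element of post-order is the root; it splits in-order into left and right subtrees.
Root 38: left subtree has 5 nodes {39, 3, 8, 7, 15}, right has 4 {21, 37, 14, 4}.
  Root 7: left subtree has 3 nodes {39, 3, 8}, right has 1 {15}.
    Root 39: left subtree has 0 nodes { }, right has 2 {3, 8}.
      Root 3: left subtree has 0 nodes { }, right has 1 {8}.
  Root 21: left subtree has 0 nodes { }, right has 3 {37, 14, 4}.
    Root 14: left subtree has 1 node {37}, right has 1 {4}.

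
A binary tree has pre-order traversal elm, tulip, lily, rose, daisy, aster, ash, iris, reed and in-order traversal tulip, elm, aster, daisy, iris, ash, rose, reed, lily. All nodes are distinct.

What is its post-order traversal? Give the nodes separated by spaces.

tulip aster iris ash daisy reed rose lily elm

The first element of pre-order is the root; it splits in-order into left and right subtrees.
Root elm: left subtree has 1 node {tulip}, right has 7 {aster, daisy, iris, ash, rose, reed, lily}.
  Root lily: left subtree has 6 nodes {aster, daisy, iris, ash, rose, reed}, right has 0 { }.
    Root rose: left subtree has 4 nodes {aster, daisy, iris, ash}, right has 1 {reed}.
      Root daisy: left subtree has 1 node {aster}, right has 2 {iris, ash}.
        Root ash: left subtree has 1 node {iris}, right has 0 { }.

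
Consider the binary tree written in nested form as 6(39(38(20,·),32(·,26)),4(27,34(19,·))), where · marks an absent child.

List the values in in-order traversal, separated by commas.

In-order visits the left subtree, then the node, then the right subtree.
At 6: go left to 39.
  At 39: go left to 38.
    At 38: go left to 20.
      20 is a leaf — visit 20.
    Visit 38.
    At 38: no right child.
  Visit 39.
  At 39: go right to 32.
    At 32: no left child.
    Visit 32.
    At 32: go right to 26.
      26 is a leaf — visit 26.
Visit 6.
At 6: go right to 4.
  At 4: go left to 27.
    27 is a leaf — visit 27.
  Visit 4.
  At 4: go right to 34.
    At 34: go left to 19.
      19 is a leaf — visit 19.
    Visit 34.
    At 34: no right child.

20, 38, 39, 32, 26, 6, 27, 4, 19, 34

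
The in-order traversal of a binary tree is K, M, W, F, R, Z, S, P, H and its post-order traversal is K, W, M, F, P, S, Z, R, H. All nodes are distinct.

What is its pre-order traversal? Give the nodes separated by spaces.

The last element of post-order is the root; it splits in-order into left and right subtrees.
Root H: left subtree has 8 nodes {K, M, W, F, R, Z, S, P}, right has 0 { }.
  Root R: left subtree has 4 nodes {K, M, W, F}, right has 3 {Z, S, P}.
    Root F: left subtree has 3 nodes {K, M, W}, right has 0 { }.
      Root M: left subtree has 1 node {K}, right has 1 {W}.
    Root Z: left subtree has 0 nodes { }, right has 2 {S, P}.
      Root S: left subtree has 0 nodes { }, right has 1 {P}.

H R F M K W Z S P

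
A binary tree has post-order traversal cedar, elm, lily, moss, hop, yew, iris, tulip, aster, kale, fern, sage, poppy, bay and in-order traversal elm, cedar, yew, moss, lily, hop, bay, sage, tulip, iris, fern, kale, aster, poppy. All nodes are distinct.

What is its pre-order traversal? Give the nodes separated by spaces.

The last element of post-order is the root; it splits in-order into left and right subtrees.
Root bay: left subtree has 6 nodes {elm, cedar, yew, moss, lily, hop}, right has 7 {sage, tulip, iris, fern, kale, aster, poppy}.
  Root yew: left subtree has 2 nodes {elm, cedar}, right has 3 {moss, lily, hop}.
    Root elm: left subtree has 0 nodes { }, right has 1 {cedar}.
    Root hop: left subtree has 2 nodes {moss, lily}, right has 0 { }.
      Root moss: left subtree has 0 nodes { }, right has 1 {lily}.
  Root poppy: left subtree has 6 nodes {sage, tulip, iris, fern, kale, aster}, right has 0 { }.
    Root sage: left subtree has 0 nodes { }, right has 5 {tulip, iris, fern, kale, aster}.
      Root fern: left subtree has 2 nodes {tulip, iris}, right has 2 {kale, aster}.
        Root tulip: left subtree has 0 nodes { }, right has 1 {iris}.
        Root kale: left subtree has 0 nodes { }, right has 1 {aster}.

bay yew elm cedar hop moss lily poppy sage fern tulip iris kale aster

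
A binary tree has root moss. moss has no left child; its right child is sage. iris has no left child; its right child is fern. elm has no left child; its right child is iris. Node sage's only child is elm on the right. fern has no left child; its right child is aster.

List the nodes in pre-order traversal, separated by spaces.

Pre-order visits the node, then its left subtree, then its right subtree.
Visit moss.
At moss: no left child.
At moss: go right to sage.
  Visit sage.
  At sage: no left child.
  At sage: go right to elm.
    Visit elm.
    At elm: no left child.
    At elm: go right to iris.
      Visit iris.
      At iris: no left child.
      At iris: go right to fern.
        Visit fern.
        At fern: no left child.
        At fern: go right to aster.
          aster is a leaf — visit aster.

moss sage elm iris fern aster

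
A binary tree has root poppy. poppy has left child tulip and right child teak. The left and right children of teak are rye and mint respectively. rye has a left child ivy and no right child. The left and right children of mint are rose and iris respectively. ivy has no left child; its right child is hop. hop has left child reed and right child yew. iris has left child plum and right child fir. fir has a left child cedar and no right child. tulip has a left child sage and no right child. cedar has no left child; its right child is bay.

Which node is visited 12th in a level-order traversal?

fir

Level-order visits nodes level by level from the root, left to right within each level.
Level 0: poppy
Level 1: tulip, teak
Level 2: sage, rye, mint
Level 3: ivy, rose, iris
Level 4: hop, plum, fir
Level 5: reed, yew, cedar
Level 6: bay
Full level-order sequence: poppy, tulip, teak, sage, rye, mint, ivy, rose, iris, hop, plum, fir, reed, yew, cedar, bay.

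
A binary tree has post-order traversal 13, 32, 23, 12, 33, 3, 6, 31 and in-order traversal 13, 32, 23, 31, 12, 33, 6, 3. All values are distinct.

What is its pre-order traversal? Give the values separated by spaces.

31 23 32 13 6 33 12 3

The last element of post-order is the root; it splits in-order into left and right subtrees.
Root 31: left subtree has 3 nodes {13, 32, 23}, right has 4 {12, 33, 6, 3}.
  Root 23: left subtree has 2 nodes {13, 32}, right has 0 { }.
    Root 32: left subtree has 1 node {13}, right has 0 { }.
  Root 6: left subtree has 2 nodes {12, 33}, right has 1 {3}.
    Root 33: left subtree has 1 node {12}, right has 0 { }.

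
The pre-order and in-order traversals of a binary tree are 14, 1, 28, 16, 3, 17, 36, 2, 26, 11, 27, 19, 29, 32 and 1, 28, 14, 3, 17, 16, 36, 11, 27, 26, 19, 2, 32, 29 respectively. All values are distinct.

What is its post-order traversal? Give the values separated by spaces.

The first element of pre-order is the root; it splits in-order into left and right subtrees.
Root 14: left subtree has 2 nodes {1, 28}, right has 11 {3, 17, 16, 36, 11, 27, 26, 19, 2, 32, 29}.
  Root 1: left subtree has 0 nodes { }, right has 1 {28}.
  Root 16: left subtree has 2 nodes {3, 17}, right has 8 {36, 11, 27, 26, 19, 2, 32, 29}.
    Root 3: left subtree has 0 nodes { }, right has 1 {17}.
    Root 36: left subtree has 0 nodes { }, right has 7 {11, 27, 26, 19, 2, 32, 29}.
      Root 2: left subtree has 4 nodes {11, 27, 26, 19}, right has 2 {32, 29}.
        Root 26: left subtree has 2 nodes {11, 27}, right has 1 {19}.
          Root 11: left subtree has 0 nodes { }, right has 1 {27}.
        Root 29: left subtree has 1 node {32}, right has 0 { }.

28 1 17 3 27 11 19 26 32 29 2 36 16 14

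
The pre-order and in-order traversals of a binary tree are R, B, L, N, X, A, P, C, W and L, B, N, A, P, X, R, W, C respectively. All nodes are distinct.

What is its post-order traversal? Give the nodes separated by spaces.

The first element of pre-order is the root; it splits in-order into left and right subtrees.
Root R: left subtree has 6 nodes {L, B, N, A, P, X}, right has 2 {W, C}.
  Root B: left subtree has 1 node {L}, right has 4 {N, A, P, X}.
    Root N: left subtree has 0 nodes { }, right has 3 {A, P, X}.
      Root X: left subtree has 2 nodes {A, P}, right has 0 { }.
        Root A: left subtree has 0 nodes { }, right has 1 {P}.
  Root C: left subtree has 1 node {W}, right has 0 { }.

L P A X N B W C R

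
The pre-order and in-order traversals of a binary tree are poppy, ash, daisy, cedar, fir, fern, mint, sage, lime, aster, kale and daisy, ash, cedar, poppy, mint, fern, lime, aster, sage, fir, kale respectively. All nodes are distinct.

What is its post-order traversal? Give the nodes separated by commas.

daisy, cedar, ash, mint, aster, lime, sage, fern, kale, fir, poppy

The first element of pre-order is the root; it splits in-order into left and right subtrees.
Root poppy: left subtree has 3 nodes {daisy, ash, cedar}, right has 7 {mint, fern, lime, aster, sage, fir, kale}.
  Root ash: left subtree has 1 node {daisy}, right has 1 {cedar}.
  Root fir: left subtree has 5 nodes {mint, fern, lime, aster, sage}, right has 1 {kale}.
    Root fern: left subtree has 1 node {mint}, right has 3 {lime, aster, sage}.
      Root sage: left subtree has 2 nodes {lime, aster}, right has 0 { }.
        Root lime: left subtree has 0 nodes { }, right has 1 {aster}.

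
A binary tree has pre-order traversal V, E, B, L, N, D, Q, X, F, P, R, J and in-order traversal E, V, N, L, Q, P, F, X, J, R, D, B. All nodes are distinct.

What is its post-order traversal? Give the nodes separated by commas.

The first element of pre-order is the root; it splits in-order into left and right subtrees.
Root V: left subtree has 1 node {E}, right has 10 {N, L, Q, P, F, X, J, R, D, B}.
  Root B: left subtree has 9 nodes {N, L, Q, P, F, X, J, R, D}, right has 0 { }.
    Root L: left subtree has 1 node {N}, right has 7 {Q, P, F, X, J, R, D}.
      Root D: left subtree has 6 nodes {Q, P, F, X, J, R}, right has 0 { }.
        Root Q: left subtree has 0 nodes { }, right has 5 {P, F, X, J, R}.
          Root X: left subtree has 2 nodes {P, F}, right has 2 {J, R}.
            Root F: left subtree has 1 node {P}, right has 0 { }.
            Root R: left subtree has 1 node {J}, right has 0 { }.

E, N, P, F, J, R, X, Q, D, L, B, V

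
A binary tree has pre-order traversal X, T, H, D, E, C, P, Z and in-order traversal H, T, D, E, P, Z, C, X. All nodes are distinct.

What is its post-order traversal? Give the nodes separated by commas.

The first element of pre-order is the root; it splits in-order into left and right subtrees.
Root X: left subtree has 7 nodes {H, T, D, E, P, Z, C}, right has 0 { }.
  Root T: left subtree has 1 node {H}, right has 5 {D, E, P, Z, C}.
    Root D: left subtree has 0 nodes { }, right has 4 {E, P, Z, C}.
      Root E: left subtree has 0 nodes { }, right has 3 {P, Z, C}.
        Root C: left subtree has 2 nodes {P, Z}, right has 0 { }.
          Root P: left subtree has 0 nodes { }, right has 1 {Z}.

H, Z, P, C, E, D, T, X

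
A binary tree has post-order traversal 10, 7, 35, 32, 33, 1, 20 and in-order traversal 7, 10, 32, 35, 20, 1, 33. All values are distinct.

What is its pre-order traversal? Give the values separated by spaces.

The last element of post-order is the root; it splits in-order into left and right subtrees.
Root 20: left subtree has 4 nodes {7, 10, 32, 35}, right has 2 {1, 33}.
  Root 32: left subtree has 2 nodes {7, 10}, right has 1 {35}.
    Root 7: left subtree has 0 nodes { }, right has 1 {10}.
  Root 1: left subtree has 0 nodes { }, right has 1 {33}.

20 32 7 10 35 1 33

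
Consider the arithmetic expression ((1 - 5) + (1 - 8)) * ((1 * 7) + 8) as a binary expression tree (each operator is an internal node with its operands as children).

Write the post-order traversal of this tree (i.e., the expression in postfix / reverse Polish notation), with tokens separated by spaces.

1 5 - 1 8 - + 1 7 * 8 + *

Post-order on an expression tree gives postfix notation: for each operator, emit left operand, right operand, then the operator.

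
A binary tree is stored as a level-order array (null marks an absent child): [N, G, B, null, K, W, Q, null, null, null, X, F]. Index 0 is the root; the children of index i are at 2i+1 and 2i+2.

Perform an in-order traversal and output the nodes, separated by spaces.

In-order visits the left subtree, then the node, then the right subtree.
At N: go left to G.
  At G: no left child.
  Visit G.
  At G: go right to K.
    At K: no left child.
    Visit K.
    At K: go right to X.
      X is a leaf — visit X.
Visit N.
At N: go right to B.
  At B: go left to W.
    At W: go left to F.
      F is a leaf — visit F.
    Visit W.
    At W: no right child.
  Visit B.
  At B: go right to Q.
    Q is a leaf — visit Q.

G K X N F W B Q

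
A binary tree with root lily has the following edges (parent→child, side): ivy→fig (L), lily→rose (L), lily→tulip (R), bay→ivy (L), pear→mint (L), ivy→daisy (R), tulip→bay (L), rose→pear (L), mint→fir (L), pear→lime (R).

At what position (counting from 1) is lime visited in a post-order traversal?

3

Post-order visits the left subtree, then the right subtree, then the node.
At lily: go left to rose.
  At rose: go left to pear.
    At pear: go left to mint.
      At mint: go left to fir.
        fir is a leaf — visit fir.
      At mint: no right child.
      Visit mint.
    At pear: go right to lime.
      lime is a leaf — visit lime.
    Visit pear.
  At rose: no right child.
  Visit rose.
At lily: go right to tulip.
  At tulip: go left to bay.
    At bay: go left to ivy.
      At ivy: go left to fig.
        fig is a leaf — visit fig.
      At ivy: go right to daisy.
        daisy is a leaf — visit daisy.
      Visit ivy.
    At bay: no right child.
    Visit bay.
  At tulip: no right child.
  Visit tulip.
Visit lily.
Full post-order sequence: fir, mint, lime, pear, rose, fig, daisy, ivy, bay, tulip, lily.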